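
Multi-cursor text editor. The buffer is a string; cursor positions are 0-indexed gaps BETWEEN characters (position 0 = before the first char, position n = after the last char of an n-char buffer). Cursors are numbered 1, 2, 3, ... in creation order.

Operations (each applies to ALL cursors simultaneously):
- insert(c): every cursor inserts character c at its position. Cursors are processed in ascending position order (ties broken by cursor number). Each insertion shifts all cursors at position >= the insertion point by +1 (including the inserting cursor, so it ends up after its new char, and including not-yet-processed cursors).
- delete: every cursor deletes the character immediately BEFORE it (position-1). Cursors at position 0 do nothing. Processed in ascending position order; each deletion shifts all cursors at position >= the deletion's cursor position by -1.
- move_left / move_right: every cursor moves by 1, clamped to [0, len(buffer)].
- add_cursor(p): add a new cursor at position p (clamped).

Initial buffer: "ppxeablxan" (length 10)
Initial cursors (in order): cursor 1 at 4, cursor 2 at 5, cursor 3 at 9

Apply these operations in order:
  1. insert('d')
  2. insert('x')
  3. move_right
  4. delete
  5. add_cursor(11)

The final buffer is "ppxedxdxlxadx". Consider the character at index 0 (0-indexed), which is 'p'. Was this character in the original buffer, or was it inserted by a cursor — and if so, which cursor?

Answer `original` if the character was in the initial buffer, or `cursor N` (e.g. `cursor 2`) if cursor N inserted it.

After op 1 (insert('d')): buffer="ppxedadblxadn" (len 13), cursors c1@5 c2@7 c3@12, authorship ....1.2....3.
After op 2 (insert('x')): buffer="ppxedxadxblxadxn" (len 16), cursors c1@6 c2@9 c3@15, authorship ....11.22....33.
After op 3 (move_right): buffer="ppxedxadxblxadxn" (len 16), cursors c1@7 c2@10 c3@16, authorship ....11.22....33.
After op 4 (delete): buffer="ppxedxdxlxadx" (len 13), cursors c1@6 c2@8 c3@13, authorship ....1122...33
After op 5 (add_cursor(11)): buffer="ppxedxdxlxadx" (len 13), cursors c1@6 c2@8 c4@11 c3@13, authorship ....1122...33
Authorship (.=original, N=cursor N): . . . . 1 1 2 2 . . . 3 3
Index 0: author = original

Answer: original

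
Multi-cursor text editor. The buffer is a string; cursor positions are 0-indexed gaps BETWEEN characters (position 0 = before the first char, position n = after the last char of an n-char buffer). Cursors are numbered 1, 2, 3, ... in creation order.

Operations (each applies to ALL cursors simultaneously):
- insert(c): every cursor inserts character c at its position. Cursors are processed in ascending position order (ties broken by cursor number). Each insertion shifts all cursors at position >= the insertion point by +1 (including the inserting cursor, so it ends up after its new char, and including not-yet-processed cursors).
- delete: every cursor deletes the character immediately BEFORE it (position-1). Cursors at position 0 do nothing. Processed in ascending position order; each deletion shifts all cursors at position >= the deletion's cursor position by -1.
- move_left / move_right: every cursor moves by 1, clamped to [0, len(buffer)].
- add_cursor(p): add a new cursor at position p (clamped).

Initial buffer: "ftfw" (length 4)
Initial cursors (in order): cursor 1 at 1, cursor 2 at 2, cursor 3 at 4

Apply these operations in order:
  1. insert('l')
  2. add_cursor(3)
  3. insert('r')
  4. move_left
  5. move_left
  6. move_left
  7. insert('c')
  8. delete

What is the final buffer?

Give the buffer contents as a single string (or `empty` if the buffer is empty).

After op 1 (insert('l')): buffer="fltlfwl" (len 7), cursors c1@2 c2@4 c3@7, authorship .1.2..3
After op 2 (add_cursor(3)): buffer="fltlfwl" (len 7), cursors c1@2 c4@3 c2@4 c3@7, authorship .1.2..3
After op 3 (insert('r')): buffer="flrtrlrfwlr" (len 11), cursors c1@3 c4@5 c2@7 c3@11, authorship .11.422..33
After op 4 (move_left): buffer="flrtrlrfwlr" (len 11), cursors c1@2 c4@4 c2@6 c3@10, authorship .11.422..33
After op 5 (move_left): buffer="flrtrlrfwlr" (len 11), cursors c1@1 c4@3 c2@5 c3@9, authorship .11.422..33
After op 6 (move_left): buffer="flrtrlrfwlr" (len 11), cursors c1@0 c4@2 c2@4 c3@8, authorship .11.422..33
After op 7 (insert('c')): buffer="cflcrtcrlrfcwlr" (len 15), cursors c1@1 c4@4 c2@7 c3@12, authorship 1.141.2422.3.33
After op 8 (delete): buffer="flrtrlrfwlr" (len 11), cursors c1@0 c4@2 c2@4 c3@8, authorship .11.422..33

Answer: flrtrlrfwlr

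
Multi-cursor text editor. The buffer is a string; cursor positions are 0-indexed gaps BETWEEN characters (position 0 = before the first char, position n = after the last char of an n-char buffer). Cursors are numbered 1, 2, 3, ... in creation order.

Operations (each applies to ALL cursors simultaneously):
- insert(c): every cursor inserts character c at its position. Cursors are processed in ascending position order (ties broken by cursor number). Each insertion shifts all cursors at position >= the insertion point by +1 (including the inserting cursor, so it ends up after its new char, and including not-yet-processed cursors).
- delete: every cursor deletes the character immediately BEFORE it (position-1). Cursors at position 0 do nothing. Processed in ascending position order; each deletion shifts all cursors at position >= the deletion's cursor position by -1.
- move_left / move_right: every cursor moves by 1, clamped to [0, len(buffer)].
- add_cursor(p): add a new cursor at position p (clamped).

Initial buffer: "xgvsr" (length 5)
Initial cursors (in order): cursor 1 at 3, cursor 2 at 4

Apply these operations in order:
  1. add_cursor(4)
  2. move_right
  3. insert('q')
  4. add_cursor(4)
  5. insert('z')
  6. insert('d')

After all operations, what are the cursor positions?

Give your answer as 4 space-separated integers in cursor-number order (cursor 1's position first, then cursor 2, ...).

Answer: 9 16 16 6

Derivation:
After op 1 (add_cursor(4)): buffer="xgvsr" (len 5), cursors c1@3 c2@4 c3@4, authorship .....
After op 2 (move_right): buffer="xgvsr" (len 5), cursors c1@4 c2@5 c3@5, authorship .....
After op 3 (insert('q')): buffer="xgvsqrqq" (len 8), cursors c1@5 c2@8 c3@8, authorship ....1.23
After op 4 (add_cursor(4)): buffer="xgvsqrqq" (len 8), cursors c4@4 c1@5 c2@8 c3@8, authorship ....1.23
After op 5 (insert('z')): buffer="xgvszqzrqqzz" (len 12), cursors c4@5 c1@7 c2@12 c3@12, authorship ....411.2323
After op 6 (insert('d')): buffer="xgvszdqzdrqqzzdd" (len 16), cursors c4@6 c1@9 c2@16 c3@16, authorship ....44111.232323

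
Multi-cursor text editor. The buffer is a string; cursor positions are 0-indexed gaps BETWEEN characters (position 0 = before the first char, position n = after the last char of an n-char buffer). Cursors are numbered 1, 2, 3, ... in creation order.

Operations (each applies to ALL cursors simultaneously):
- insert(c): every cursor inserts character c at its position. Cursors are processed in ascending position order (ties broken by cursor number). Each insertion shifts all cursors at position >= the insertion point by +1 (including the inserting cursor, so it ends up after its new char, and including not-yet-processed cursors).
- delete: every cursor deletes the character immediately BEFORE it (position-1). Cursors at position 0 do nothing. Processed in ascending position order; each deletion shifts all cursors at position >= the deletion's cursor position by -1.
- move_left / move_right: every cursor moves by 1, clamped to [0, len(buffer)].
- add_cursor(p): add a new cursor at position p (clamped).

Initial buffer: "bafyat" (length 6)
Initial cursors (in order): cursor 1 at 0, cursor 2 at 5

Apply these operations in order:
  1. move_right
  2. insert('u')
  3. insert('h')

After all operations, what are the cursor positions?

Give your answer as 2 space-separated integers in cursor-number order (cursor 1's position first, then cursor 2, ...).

After op 1 (move_right): buffer="bafyat" (len 6), cursors c1@1 c2@6, authorship ......
After op 2 (insert('u')): buffer="buafyatu" (len 8), cursors c1@2 c2@8, authorship .1.....2
After op 3 (insert('h')): buffer="buhafyatuh" (len 10), cursors c1@3 c2@10, authorship .11.....22

Answer: 3 10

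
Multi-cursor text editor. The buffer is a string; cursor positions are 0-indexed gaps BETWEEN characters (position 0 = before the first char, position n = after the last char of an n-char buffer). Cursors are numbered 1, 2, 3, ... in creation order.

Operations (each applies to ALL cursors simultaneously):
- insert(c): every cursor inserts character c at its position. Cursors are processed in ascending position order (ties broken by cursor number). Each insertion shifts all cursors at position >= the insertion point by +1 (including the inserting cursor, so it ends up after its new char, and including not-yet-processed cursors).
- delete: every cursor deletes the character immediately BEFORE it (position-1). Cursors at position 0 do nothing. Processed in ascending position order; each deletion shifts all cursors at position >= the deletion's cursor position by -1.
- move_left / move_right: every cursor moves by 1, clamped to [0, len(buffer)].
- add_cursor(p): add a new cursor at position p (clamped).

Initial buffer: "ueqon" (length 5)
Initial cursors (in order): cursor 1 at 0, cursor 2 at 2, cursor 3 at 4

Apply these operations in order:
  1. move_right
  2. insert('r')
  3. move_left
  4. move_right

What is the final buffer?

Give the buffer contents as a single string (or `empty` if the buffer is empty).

Answer: ureqronr

Derivation:
After op 1 (move_right): buffer="ueqon" (len 5), cursors c1@1 c2@3 c3@5, authorship .....
After op 2 (insert('r')): buffer="ureqronr" (len 8), cursors c1@2 c2@5 c3@8, authorship .1..2..3
After op 3 (move_left): buffer="ureqronr" (len 8), cursors c1@1 c2@4 c3@7, authorship .1..2..3
After op 4 (move_right): buffer="ureqronr" (len 8), cursors c1@2 c2@5 c3@8, authorship .1..2..3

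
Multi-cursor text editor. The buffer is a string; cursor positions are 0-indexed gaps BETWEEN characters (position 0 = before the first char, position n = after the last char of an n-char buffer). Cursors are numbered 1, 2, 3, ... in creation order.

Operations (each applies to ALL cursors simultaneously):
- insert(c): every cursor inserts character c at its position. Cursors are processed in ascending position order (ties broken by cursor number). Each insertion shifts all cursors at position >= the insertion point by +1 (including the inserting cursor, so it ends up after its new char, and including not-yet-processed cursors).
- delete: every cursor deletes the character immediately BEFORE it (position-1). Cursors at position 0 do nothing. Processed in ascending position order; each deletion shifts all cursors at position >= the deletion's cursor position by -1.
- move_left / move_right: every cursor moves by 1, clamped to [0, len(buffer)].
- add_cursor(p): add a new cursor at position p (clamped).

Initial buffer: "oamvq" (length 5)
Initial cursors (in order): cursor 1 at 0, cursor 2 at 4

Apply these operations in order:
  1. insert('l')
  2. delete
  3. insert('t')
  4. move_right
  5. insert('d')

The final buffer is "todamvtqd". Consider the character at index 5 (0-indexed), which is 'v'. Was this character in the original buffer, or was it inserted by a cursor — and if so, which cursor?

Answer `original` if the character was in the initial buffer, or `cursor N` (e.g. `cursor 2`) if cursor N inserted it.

After op 1 (insert('l')): buffer="loamvlq" (len 7), cursors c1@1 c2@6, authorship 1....2.
After op 2 (delete): buffer="oamvq" (len 5), cursors c1@0 c2@4, authorship .....
After op 3 (insert('t')): buffer="toamvtq" (len 7), cursors c1@1 c2@6, authorship 1....2.
After op 4 (move_right): buffer="toamvtq" (len 7), cursors c1@2 c2@7, authorship 1....2.
After op 5 (insert('d')): buffer="todamvtqd" (len 9), cursors c1@3 c2@9, authorship 1.1...2.2
Authorship (.=original, N=cursor N): 1 . 1 . . . 2 . 2
Index 5: author = original

Answer: original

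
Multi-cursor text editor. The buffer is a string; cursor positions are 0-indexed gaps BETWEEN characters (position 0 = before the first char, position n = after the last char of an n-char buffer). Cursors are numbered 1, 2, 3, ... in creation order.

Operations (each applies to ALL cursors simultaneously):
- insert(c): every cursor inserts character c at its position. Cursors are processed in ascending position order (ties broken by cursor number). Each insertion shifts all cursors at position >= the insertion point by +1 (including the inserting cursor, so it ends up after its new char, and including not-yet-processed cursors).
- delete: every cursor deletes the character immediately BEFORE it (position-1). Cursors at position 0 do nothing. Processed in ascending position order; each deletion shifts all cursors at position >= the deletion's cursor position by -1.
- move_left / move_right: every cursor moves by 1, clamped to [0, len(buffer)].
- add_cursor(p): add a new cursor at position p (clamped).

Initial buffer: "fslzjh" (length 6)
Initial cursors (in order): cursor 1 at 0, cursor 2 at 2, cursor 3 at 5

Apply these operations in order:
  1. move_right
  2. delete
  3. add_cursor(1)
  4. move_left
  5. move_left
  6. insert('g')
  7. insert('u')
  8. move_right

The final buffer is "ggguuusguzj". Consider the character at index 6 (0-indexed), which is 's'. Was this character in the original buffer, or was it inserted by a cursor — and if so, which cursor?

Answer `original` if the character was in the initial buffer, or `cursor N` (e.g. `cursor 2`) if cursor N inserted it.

After op 1 (move_right): buffer="fslzjh" (len 6), cursors c1@1 c2@3 c3@6, authorship ......
After op 2 (delete): buffer="szj" (len 3), cursors c1@0 c2@1 c3@3, authorship ...
After op 3 (add_cursor(1)): buffer="szj" (len 3), cursors c1@0 c2@1 c4@1 c3@3, authorship ...
After op 4 (move_left): buffer="szj" (len 3), cursors c1@0 c2@0 c4@0 c3@2, authorship ...
After op 5 (move_left): buffer="szj" (len 3), cursors c1@0 c2@0 c4@0 c3@1, authorship ...
After op 6 (insert('g')): buffer="gggsgzj" (len 7), cursors c1@3 c2@3 c4@3 c3@5, authorship 124.3..
After op 7 (insert('u')): buffer="ggguuusguzj" (len 11), cursors c1@6 c2@6 c4@6 c3@9, authorship 124124.33..
After op 8 (move_right): buffer="ggguuusguzj" (len 11), cursors c1@7 c2@7 c4@7 c3@10, authorship 124124.33..
Authorship (.=original, N=cursor N): 1 2 4 1 2 4 . 3 3 . .
Index 6: author = original

Answer: original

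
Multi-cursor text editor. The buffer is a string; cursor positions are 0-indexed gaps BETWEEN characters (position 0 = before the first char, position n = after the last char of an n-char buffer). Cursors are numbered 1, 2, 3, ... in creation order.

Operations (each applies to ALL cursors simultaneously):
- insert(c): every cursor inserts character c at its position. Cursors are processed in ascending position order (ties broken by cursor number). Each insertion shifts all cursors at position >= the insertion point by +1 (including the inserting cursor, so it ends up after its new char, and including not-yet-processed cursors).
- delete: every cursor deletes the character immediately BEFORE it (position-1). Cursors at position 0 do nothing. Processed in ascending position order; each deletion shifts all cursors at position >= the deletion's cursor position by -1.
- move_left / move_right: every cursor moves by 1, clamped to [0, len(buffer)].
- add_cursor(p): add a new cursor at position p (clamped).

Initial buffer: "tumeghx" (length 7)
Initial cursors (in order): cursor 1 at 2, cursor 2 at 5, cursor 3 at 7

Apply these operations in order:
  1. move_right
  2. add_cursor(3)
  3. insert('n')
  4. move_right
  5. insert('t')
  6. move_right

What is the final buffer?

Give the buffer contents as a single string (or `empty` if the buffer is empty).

After op 1 (move_right): buffer="tumeghx" (len 7), cursors c1@3 c2@6 c3@7, authorship .......
After op 2 (add_cursor(3)): buffer="tumeghx" (len 7), cursors c1@3 c4@3 c2@6 c3@7, authorship .......
After op 3 (insert('n')): buffer="tumnneghnxn" (len 11), cursors c1@5 c4@5 c2@9 c3@11, authorship ...14...2.3
After op 4 (move_right): buffer="tumnneghnxn" (len 11), cursors c1@6 c4@6 c2@10 c3@11, authorship ...14...2.3
After op 5 (insert('t')): buffer="tumnnettghnxtnt" (len 15), cursors c1@8 c4@8 c2@13 c3@15, authorship ...14.14..2.233
After op 6 (move_right): buffer="tumnnettghnxtnt" (len 15), cursors c1@9 c4@9 c2@14 c3@15, authorship ...14.14..2.233

Answer: tumnnettghnxtnt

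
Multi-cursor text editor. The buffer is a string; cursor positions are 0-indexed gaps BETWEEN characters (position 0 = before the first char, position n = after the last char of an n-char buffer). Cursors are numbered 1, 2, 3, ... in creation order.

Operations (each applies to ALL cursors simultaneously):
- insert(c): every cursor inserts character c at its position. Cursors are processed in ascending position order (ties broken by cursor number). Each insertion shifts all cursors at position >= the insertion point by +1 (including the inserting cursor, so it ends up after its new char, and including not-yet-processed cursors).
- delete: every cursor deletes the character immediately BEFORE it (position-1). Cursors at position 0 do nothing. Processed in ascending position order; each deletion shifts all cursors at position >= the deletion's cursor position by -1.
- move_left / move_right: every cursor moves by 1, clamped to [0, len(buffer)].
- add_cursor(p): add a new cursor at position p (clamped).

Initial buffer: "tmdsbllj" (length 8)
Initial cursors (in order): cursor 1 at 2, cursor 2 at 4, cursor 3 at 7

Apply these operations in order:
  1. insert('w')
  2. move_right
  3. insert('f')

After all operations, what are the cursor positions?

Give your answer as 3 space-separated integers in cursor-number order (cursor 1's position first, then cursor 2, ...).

After op 1 (insert('w')): buffer="tmwdswbllwj" (len 11), cursors c1@3 c2@6 c3@10, authorship ..1..2...3.
After op 2 (move_right): buffer="tmwdswbllwj" (len 11), cursors c1@4 c2@7 c3@11, authorship ..1..2...3.
After op 3 (insert('f')): buffer="tmwdfswbfllwjf" (len 14), cursors c1@5 c2@9 c3@14, authorship ..1.1.2.2..3.3

Answer: 5 9 14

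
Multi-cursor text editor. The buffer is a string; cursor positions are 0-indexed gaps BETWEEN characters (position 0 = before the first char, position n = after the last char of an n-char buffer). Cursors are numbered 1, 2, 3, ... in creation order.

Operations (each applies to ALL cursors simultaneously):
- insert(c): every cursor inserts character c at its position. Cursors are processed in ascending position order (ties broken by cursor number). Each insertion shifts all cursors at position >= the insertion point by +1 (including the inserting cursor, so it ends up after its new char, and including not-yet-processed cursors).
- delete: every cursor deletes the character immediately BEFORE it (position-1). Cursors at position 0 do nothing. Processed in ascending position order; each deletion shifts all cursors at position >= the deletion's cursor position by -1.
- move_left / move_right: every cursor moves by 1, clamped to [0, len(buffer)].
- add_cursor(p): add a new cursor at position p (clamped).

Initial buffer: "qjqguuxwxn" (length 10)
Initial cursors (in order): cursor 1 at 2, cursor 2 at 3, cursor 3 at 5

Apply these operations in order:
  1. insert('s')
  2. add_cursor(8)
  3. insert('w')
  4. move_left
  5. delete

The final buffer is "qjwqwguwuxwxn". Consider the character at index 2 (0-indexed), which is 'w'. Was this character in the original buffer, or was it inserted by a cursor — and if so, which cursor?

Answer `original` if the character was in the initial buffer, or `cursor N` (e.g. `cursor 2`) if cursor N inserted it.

After op 1 (insert('s')): buffer="qjsqsgusuxwxn" (len 13), cursors c1@3 c2@5 c3@8, authorship ..1.2..3.....
After op 2 (add_cursor(8)): buffer="qjsqsgusuxwxn" (len 13), cursors c1@3 c2@5 c3@8 c4@8, authorship ..1.2..3.....
After op 3 (insert('w')): buffer="qjswqswguswwuxwxn" (len 17), cursors c1@4 c2@7 c3@12 c4@12, authorship ..11.22..334.....
After op 4 (move_left): buffer="qjswqswguswwuxwxn" (len 17), cursors c1@3 c2@6 c3@11 c4@11, authorship ..11.22..334.....
After op 5 (delete): buffer="qjwqwguwuxwxn" (len 13), cursors c1@2 c2@4 c3@7 c4@7, authorship ..1.2..4.....
Authorship (.=original, N=cursor N): . . 1 . 2 . . 4 . . . . .
Index 2: author = 1

Answer: cursor 1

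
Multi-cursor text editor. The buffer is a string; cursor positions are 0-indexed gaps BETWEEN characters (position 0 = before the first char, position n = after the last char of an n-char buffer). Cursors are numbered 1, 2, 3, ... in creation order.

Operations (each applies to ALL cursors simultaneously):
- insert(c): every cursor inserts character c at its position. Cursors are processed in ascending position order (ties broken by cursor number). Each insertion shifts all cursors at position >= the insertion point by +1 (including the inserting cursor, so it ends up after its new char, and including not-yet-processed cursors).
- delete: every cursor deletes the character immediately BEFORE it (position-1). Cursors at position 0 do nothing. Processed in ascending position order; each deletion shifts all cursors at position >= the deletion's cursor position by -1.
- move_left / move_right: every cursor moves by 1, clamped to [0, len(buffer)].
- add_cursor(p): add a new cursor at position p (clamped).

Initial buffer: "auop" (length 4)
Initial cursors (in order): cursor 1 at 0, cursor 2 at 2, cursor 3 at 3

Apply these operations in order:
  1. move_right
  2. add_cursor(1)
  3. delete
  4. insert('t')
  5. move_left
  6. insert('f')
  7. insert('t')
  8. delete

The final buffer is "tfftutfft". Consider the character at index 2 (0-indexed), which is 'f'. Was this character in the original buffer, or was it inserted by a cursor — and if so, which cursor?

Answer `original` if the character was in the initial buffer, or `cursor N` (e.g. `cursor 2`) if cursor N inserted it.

Answer: cursor 4

Derivation:
After op 1 (move_right): buffer="auop" (len 4), cursors c1@1 c2@3 c3@4, authorship ....
After op 2 (add_cursor(1)): buffer="auop" (len 4), cursors c1@1 c4@1 c2@3 c3@4, authorship ....
After op 3 (delete): buffer="u" (len 1), cursors c1@0 c4@0 c2@1 c3@1, authorship .
After op 4 (insert('t')): buffer="ttutt" (len 5), cursors c1@2 c4@2 c2@5 c3@5, authorship 14.23
After op 5 (move_left): buffer="ttutt" (len 5), cursors c1@1 c4@1 c2@4 c3@4, authorship 14.23
After op 6 (insert('f')): buffer="tfftutfft" (len 9), cursors c1@3 c4@3 c2@8 c3@8, authorship 1144.2233
After op 7 (insert('t')): buffer="tfftttutffttt" (len 13), cursors c1@5 c4@5 c2@12 c3@12, authorship 114144.223233
After op 8 (delete): buffer="tfftutfft" (len 9), cursors c1@3 c4@3 c2@8 c3@8, authorship 1144.2233
Authorship (.=original, N=cursor N): 1 1 4 4 . 2 2 3 3
Index 2: author = 4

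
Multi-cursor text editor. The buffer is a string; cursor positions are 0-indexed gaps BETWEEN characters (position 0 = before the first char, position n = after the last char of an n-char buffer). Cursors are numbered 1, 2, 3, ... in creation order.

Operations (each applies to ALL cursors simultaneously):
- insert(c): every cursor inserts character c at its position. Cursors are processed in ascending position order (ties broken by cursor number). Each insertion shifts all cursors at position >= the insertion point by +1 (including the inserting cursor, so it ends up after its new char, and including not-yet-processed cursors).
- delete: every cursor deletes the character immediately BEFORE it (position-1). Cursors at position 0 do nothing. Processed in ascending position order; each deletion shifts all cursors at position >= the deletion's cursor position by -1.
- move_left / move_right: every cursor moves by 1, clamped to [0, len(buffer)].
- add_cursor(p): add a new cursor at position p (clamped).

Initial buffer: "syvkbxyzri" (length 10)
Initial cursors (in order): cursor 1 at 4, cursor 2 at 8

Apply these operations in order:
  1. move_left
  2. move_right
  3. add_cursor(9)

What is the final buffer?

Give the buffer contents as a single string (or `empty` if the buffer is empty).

After op 1 (move_left): buffer="syvkbxyzri" (len 10), cursors c1@3 c2@7, authorship ..........
After op 2 (move_right): buffer="syvkbxyzri" (len 10), cursors c1@4 c2@8, authorship ..........
After op 3 (add_cursor(9)): buffer="syvkbxyzri" (len 10), cursors c1@4 c2@8 c3@9, authorship ..........

Answer: syvkbxyzri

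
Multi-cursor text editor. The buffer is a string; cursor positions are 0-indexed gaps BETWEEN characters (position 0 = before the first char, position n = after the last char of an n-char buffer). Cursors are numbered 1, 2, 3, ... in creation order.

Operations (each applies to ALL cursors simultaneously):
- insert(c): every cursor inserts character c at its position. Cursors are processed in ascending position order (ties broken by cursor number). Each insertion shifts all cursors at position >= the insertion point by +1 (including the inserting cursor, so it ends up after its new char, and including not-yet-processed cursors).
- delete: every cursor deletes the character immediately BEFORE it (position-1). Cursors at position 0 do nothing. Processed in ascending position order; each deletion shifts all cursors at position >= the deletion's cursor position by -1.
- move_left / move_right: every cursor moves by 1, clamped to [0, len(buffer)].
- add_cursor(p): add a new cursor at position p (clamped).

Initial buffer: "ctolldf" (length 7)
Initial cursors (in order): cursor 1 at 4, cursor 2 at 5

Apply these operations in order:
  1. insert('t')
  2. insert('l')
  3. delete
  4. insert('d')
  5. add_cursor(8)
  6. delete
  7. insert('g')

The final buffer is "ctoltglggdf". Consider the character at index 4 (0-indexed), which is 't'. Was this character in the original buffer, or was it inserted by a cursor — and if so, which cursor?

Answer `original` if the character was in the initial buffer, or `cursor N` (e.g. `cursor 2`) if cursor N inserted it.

Answer: cursor 1

Derivation:
After op 1 (insert('t')): buffer="ctoltltdf" (len 9), cursors c1@5 c2@7, authorship ....1.2..
After op 2 (insert('l')): buffer="ctoltlltldf" (len 11), cursors c1@6 c2@9, authorship ....11.22..
After op 3 (delete): buffer="ctoltltdf" (len 9), cursors c1@5 c2@7, authorship ....1.2..
After op 4 (insert('d')): buffer="ctoltdltddf" (len 11), cursors c1@6 c2@9, authorship ....11.22..
After op 5 (add_cursor(8)): buffer="ctoltdltddf" (len 11), cursors c1@6 c3@8 c2@9, authorship ....11.22..
After op 6 (delete): buffer="ctoltldf" (len 8), cursors c1@5 c2@6 c3@6, authorship ....1...
After op 7 (insert('g')): buffer="ctoltglggdf" (len 11), cursors c1@6 c2@9 c3@9, authorship ....11.23..
Authorship (.=original, N=cursor N): . . . . 1 1 . 2 3 . .
Index 4: author = 1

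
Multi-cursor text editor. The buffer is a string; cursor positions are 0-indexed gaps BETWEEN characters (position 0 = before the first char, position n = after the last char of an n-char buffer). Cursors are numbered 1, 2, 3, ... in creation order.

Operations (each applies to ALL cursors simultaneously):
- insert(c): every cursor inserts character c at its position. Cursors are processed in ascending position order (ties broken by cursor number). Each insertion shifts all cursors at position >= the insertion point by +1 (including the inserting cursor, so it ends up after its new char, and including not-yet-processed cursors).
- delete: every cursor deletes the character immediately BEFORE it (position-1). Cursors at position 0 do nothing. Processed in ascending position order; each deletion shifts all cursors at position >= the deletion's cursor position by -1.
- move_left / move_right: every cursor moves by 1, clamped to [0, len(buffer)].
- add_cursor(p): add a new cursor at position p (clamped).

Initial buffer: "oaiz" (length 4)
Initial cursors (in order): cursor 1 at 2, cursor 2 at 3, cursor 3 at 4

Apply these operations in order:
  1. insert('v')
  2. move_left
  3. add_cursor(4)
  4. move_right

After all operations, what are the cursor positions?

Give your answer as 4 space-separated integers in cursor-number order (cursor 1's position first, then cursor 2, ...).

After op 1 (insert('v')): buffer="oavivzv" (len 7), cursors c1@3 c2@5 c3@7, authorship ..1.2.3
After op 2 (move_left): buffer="oavivzv" (len 7), cursors c1@2 c2@4 c3@6, authorship ..1.2.3
After op 3 (add_cursor(4)): buffer="oavivzv" (len 7), cursors c1@2 c2@4 c4@4 c3@6, authorship ..1.2.3
After op 4 (move_right): buffer="oavivzv" (len 7), cursors c1@3 c2@5 c4@5 c3@7, authorship ..1.2.3

Answer: 3 5 7 5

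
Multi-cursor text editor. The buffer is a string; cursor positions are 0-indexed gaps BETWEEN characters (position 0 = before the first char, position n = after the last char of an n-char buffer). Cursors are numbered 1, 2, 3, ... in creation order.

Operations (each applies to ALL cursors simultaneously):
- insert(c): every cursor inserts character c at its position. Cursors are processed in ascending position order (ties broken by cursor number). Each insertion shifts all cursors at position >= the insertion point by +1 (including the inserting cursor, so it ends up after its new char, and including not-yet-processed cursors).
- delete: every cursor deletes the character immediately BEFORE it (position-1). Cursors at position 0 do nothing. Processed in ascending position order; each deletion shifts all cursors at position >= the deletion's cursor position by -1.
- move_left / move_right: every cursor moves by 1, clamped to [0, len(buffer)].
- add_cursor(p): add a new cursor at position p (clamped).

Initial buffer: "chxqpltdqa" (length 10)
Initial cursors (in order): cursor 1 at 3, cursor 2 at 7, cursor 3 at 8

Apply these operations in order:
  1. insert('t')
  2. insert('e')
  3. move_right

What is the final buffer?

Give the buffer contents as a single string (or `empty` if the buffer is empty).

After op 1 (insert('t')): buffer="chxtqplttdtqa" (len 13), cursors c1@4 c2@9 c3@11, authorship ...1....2.3..
After op 2 (insert('e')): buffer="chxteqplttedteqa" (len 16), cursors c1@5 c2@11 c3@14, authorship ...11....22.33..
After op 3 (move_right): buffer="chxteqplttedteqa" (len 16), cursors c1@6 c2@12 c3@15, authorship ...11....22.33..

Answer: chxteqplttedteqa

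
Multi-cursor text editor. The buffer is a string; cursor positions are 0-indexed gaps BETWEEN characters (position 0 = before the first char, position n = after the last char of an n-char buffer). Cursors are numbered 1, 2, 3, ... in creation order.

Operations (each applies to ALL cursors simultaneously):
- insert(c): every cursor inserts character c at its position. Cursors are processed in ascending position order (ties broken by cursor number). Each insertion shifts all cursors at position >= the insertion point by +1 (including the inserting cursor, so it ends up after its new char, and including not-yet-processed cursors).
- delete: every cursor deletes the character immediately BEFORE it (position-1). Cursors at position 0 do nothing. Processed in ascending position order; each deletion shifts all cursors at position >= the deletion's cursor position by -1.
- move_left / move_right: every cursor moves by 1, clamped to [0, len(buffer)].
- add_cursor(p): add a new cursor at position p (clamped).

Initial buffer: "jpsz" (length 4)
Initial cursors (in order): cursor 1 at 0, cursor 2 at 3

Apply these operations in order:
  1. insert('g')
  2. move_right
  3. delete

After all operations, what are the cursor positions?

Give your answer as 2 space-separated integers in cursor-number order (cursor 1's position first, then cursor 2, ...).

After op 1 (insert('g')): buffer="gjpsgz" (len 6), cursors c1@1 c2@5, authorship 1...2.
After op 2 (move_right): buffer="gjpsgz" (len 6), cursors c1@2 c2@6, authorship 1...2.
After op 3 (delete): buffer="gpsg" (len 4), cursors c1@1 c2@4, authorship 1..2

Answer: 1 4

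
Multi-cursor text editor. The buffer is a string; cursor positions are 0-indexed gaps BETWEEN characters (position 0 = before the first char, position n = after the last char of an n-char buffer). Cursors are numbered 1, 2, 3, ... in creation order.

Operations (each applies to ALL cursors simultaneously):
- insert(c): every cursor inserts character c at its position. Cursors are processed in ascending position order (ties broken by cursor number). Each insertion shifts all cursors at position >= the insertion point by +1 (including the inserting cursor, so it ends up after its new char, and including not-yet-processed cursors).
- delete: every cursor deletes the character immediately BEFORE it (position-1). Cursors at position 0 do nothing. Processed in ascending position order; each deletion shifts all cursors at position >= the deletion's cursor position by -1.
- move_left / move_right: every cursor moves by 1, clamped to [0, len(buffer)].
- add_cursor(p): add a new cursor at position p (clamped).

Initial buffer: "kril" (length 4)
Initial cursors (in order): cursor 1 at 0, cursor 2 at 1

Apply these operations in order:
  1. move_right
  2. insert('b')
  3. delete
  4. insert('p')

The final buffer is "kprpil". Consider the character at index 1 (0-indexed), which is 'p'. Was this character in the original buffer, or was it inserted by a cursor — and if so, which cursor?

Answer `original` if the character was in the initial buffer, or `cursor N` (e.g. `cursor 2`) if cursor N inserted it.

After op 1 (move_right): buffer="kril" (len 4), cursors c1@1 c2@2, authorship ....
After op 2 (insert('b')): buffer="kbrbil" (len 6), cursors c1@2 c2@4, authorship .1.2..
After op 3 (delete): buffer="kril" (len 4), cursors c1@1 c2@2, authorship ....
After op 4 (insert('p')): buffer="kprpil" (len 6), cursors c1@2 c2@4, authorship .1.2..
Authorship (.=original, N=cursor N): . 1 . 2 . .
Index 1: author = 1

Answer: cursor 1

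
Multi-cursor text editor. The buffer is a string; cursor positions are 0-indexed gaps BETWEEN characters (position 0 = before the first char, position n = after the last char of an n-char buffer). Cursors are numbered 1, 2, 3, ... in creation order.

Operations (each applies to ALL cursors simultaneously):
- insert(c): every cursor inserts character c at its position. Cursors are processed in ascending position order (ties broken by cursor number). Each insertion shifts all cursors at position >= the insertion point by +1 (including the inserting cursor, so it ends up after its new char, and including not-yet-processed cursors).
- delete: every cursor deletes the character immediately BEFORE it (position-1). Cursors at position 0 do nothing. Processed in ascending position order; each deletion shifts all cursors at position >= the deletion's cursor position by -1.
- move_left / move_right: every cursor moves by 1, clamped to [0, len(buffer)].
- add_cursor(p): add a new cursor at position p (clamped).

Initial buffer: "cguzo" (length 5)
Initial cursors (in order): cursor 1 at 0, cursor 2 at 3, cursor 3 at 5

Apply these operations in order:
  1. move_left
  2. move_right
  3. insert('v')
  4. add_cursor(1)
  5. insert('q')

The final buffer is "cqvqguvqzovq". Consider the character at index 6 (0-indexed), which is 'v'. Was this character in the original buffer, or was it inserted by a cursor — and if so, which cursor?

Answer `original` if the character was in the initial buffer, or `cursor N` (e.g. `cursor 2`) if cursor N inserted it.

After op 1 (move_left): buffer="cguzo" (len 5), cursors c1@0 c2@2 c3@4, authorship .....
After op 2 (move_right): buffer="cguzo" (len 5), cursors c1@1 c2@3 c3@5, authorship .....
After op 3 (insert('v')): buffer="cvguvzov" (len 8), cursors c1@2 c2@5 c3@8, authorship .1..2..3
After op 4 (add_cursor(1)): buffer="cvguvzov" (len 8), cursors c4@1 c1@2 c2@5 c3@8, authorship .1..2..3
After op 5 (insert('q')): buffer="cqvqguvqzovq" (len 12), cursors c4@2 c1@4 c2@8 c3@12, authorship .411..22..33
Authorship (.=original, N=cursor N): . 4 1 1 . . 2 2 . . 3 3
Index 6: author = 2

Answer: cursor 2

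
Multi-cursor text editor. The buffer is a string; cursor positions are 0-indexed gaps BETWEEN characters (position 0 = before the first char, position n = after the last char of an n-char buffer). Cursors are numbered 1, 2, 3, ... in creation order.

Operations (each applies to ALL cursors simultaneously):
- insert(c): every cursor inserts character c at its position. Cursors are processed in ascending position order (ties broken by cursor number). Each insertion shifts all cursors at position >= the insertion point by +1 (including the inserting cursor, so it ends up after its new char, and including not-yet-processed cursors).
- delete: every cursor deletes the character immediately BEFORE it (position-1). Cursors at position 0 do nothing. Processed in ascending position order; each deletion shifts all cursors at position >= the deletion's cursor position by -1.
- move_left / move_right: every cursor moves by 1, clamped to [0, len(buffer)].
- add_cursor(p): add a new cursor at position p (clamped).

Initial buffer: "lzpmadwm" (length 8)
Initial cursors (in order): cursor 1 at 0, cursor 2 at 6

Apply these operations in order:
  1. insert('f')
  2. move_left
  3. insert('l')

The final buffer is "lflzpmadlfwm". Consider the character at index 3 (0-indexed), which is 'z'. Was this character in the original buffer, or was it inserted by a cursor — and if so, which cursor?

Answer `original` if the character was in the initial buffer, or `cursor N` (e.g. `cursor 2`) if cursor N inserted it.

Answer: original

Derivation:
After op 1 (insert('f')): buffer="flzpmadfwm" (len 10), cursors c1@1 c2@8, authorship 1......2..
After op 2 (move_left): buffer="flzpmadfwm" (len 10), cursors c1@0 c2@7, authorship 1......2..
After op 3 (insert('l')): buffer="lflzpmadlfwm" (len 12), cursors c1@1 c2@9, authorship 11......22..
Authorship (.=original, N=cursor N): 1 1 . . . . . . 2 2 . .
Index 3: author = original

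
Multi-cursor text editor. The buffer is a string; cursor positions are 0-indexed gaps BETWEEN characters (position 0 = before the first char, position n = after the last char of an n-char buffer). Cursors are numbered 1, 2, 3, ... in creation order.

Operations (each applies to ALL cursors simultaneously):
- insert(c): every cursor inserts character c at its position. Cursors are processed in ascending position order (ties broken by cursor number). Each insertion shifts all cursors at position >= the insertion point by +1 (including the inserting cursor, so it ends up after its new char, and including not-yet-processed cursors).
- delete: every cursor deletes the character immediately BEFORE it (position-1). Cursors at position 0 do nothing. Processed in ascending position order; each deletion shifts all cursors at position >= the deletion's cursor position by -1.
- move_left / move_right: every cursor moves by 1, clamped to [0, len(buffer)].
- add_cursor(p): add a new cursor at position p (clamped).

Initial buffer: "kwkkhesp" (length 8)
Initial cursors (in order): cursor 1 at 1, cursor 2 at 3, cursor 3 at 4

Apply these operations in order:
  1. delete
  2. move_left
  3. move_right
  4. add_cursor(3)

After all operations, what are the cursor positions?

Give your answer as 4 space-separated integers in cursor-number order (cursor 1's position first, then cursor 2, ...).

After op 1 (delete): buffer="whesp" (len 5), cursors c1@0 c2@1 c3@1, authorship .....
After op 2 (move_left): buffer="whesp" (len 5), cursors c1@0 c2@0 c3@0, authorship .....
After op 3 (move_right): buffer="whesp" (len 5), cursors c1@1 c2@1 c3@1, authorship .....
After op 4 (add_cursor(3)): buffer="whesp" (len 5), cursors c1@1 c2@1 c3@1 c4@3, authorship .....

Answer: 1 1 1 3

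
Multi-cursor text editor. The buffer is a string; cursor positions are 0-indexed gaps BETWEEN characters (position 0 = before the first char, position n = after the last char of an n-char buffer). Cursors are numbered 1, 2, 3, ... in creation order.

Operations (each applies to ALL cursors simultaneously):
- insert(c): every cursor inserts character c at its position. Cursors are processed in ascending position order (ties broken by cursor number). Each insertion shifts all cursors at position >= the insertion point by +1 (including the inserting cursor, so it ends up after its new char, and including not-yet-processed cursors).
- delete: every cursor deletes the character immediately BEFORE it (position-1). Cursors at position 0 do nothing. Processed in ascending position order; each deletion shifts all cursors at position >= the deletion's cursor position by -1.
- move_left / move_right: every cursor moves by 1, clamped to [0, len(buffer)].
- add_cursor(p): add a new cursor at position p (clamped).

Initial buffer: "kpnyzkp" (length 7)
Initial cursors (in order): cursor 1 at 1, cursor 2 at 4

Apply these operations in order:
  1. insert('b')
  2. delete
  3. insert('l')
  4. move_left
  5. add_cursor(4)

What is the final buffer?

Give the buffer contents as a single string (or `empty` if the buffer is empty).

Answer: klpnylzkp

Derivation:
After op 1 (insert('b')): buffer="kbpnybzkp" (len 9), cursors c1@2 c2@6, authorship .1...2...
After op 2 (delete): buffer="kpnyzkp" (len 7), cursors c1@1 c2@4, authorship .......
After op 3 (insert('l')): buffer="klpnylzkp" (len 9), cursors c1@2 c2@6, authorship .1...2...
After op 4 (move_left): buffer="klpnylzkp" (len 9), cursors c1@1 c2@5, authorship .1...2...
After op 5 (add_cursor(4)): buffer="klpnylzkp" (len 9), cursors c1@1 c3@4 c2@5, authorship .1...2...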